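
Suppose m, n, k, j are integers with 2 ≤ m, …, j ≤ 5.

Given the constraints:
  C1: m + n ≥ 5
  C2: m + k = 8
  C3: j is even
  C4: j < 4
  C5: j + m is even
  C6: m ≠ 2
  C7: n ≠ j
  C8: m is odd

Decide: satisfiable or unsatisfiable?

Unsatisfiable

Constraint 3 makes j even and constraint 8 makes m odd, so j + m must be odd. Constraint 5 says j + m is even — contradiction.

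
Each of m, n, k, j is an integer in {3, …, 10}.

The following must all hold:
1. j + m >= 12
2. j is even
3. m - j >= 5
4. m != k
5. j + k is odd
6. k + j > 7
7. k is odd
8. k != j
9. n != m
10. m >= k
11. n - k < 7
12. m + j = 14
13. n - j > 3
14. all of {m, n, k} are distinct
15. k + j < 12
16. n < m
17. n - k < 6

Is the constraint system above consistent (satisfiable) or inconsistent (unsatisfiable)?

Satisfiable

The assignment m = 10, n = 9, k = 5, j = 4 works:
  constraint 1 holds since j + m = 14.
  constraint 3 holds since m - j = 6.
The rest check out directly.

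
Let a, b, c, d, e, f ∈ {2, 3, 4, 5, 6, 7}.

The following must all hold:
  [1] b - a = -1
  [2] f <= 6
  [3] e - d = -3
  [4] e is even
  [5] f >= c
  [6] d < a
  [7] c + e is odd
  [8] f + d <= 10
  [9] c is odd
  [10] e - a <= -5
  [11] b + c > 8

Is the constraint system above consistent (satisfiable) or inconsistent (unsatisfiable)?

One satisfying assignment is a = 7, b = 6, c = 5, d = 5, e = 2, f = 5.
For the less obvious constraints — constraint 1: b - a = -1; constraint 3: e - d = -3; constraint 8: f + d = 10 — and the others hold by inspection.

Satisfiable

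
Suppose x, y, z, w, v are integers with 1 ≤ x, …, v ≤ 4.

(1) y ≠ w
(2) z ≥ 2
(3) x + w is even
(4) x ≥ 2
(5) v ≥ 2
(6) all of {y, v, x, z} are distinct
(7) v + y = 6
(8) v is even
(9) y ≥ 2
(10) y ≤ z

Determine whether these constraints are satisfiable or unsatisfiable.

Constraints 2, 4, 5, and 9 confine each of y, v, x, z to the 3 values {2, …, 4} (the domain already gives each ≤ 4).
Constraint 6 requires all 4 of them to be distinct, but only 3 values are available — impossible by the pigeonhole principle.

Unsatisfiable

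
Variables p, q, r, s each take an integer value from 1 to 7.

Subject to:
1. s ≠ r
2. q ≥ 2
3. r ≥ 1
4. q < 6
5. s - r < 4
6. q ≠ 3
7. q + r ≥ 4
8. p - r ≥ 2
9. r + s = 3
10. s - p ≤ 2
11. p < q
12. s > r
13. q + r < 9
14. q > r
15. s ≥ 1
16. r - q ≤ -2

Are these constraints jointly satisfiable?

Satisfiable

Try p = 3, q = 5, r = 1, s = 2.
Check constraint 5: s - r = 1; constraint 7: q + r = 6; constraint 8: p - r = 2. The remaining constraints are straightforward to verify.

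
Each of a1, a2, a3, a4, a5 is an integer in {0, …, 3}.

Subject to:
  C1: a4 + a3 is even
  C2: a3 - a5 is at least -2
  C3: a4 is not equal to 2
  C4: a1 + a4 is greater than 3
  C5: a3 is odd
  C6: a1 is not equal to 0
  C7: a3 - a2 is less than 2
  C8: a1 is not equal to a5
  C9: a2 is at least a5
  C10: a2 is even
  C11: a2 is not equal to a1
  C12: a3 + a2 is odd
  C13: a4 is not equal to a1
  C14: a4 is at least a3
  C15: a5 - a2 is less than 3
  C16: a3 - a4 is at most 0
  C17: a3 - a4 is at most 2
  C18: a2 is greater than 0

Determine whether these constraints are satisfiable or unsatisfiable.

Satisfiable

Setting (a1, a2, a3, a4, a5) = (3, 2, 1, 1, 2) satisfies everything: constraint 2: a3 - a5 = -1; constraint 4: a1 + a4 = 4, and the others follow.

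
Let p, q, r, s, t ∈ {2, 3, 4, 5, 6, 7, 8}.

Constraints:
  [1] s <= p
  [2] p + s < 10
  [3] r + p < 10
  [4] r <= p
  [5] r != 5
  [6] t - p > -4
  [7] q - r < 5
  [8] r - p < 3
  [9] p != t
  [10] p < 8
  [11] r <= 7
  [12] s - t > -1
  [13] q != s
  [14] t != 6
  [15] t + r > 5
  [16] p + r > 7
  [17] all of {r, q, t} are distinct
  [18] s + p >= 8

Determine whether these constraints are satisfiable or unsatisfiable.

Take p = 4, q = 8, r = 4, s = 4, t = 2. Then constraint 2: p + s = 8; constraint 3: r + p = 8, and every other listed constraint is also met.

Satisfiable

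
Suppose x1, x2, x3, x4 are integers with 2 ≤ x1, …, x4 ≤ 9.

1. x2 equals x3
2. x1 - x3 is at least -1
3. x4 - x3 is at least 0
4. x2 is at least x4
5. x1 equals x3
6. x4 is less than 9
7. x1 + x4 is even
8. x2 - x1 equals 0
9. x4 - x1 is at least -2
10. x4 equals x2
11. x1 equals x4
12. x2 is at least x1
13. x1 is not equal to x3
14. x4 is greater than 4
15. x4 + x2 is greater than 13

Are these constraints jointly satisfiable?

From constraints 1, 10, and 11, x1 = x4 = x2 = x3, so x1 = x3. But constraint 13 says x1 ≠ x3. Contradiction.

Unsatisfiable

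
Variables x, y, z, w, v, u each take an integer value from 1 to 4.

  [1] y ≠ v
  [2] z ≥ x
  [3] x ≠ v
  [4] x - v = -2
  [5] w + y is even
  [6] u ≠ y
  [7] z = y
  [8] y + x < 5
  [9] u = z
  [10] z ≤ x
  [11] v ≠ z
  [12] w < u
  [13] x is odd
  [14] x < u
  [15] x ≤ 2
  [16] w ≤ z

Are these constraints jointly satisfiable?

From constraints 7 and 9, u = z = y, so u = y. But constraint 6 says u ≠ y. Contradiction.

Unsatisfiable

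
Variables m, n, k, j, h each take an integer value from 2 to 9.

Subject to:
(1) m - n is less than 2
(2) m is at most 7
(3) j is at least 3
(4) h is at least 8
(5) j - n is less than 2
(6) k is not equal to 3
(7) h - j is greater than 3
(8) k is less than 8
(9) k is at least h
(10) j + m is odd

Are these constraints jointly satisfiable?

Unsatisfiable

From constraints 4 and 9: k ≥ h and h ≥ 8, so k ≥ 8. From constraint 8: k ≤ 7. But 7 < 8, so no value of k works.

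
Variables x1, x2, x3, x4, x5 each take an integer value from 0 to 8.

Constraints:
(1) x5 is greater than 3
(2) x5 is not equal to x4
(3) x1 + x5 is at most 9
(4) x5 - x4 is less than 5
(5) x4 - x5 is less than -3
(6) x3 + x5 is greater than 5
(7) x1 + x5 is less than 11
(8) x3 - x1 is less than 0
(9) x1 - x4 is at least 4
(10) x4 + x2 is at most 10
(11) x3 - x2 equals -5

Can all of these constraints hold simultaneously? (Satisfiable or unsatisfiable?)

One satisfying assignment is x1 = 4, x2 = 8, x3 = 3, x4 = 0, x5 = 4.
For the less obvious constraints — constraint 3: x1 + x5 = 8; constraint 4: x5 - x4 = 4; constraint 5: x4 - x5 = -4 — and the others hold by inspection.

Satisfiable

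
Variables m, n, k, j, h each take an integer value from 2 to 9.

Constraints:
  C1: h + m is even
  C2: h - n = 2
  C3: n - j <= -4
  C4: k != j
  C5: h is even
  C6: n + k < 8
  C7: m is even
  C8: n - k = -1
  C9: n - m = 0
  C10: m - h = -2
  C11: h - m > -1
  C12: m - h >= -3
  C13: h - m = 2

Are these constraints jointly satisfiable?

One satisfying assignment is m = 2, n = 2, k = 3, j = 7, h = 4.
For the less obvious constraints — constraint 2: h - n = 2; constraint 3: n - j = -5; constraint 6: n + k = 5 — and the others hold by inspection.

Satisfiable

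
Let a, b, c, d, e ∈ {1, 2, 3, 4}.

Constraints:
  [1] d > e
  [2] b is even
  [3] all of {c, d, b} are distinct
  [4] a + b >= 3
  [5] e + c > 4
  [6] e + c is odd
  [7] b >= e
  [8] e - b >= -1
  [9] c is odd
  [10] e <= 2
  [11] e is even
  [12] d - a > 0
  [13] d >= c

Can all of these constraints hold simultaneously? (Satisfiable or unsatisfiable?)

Satisfiable

The assignment a = 2, b = 2, c = 3, d = 4, e = 2 works:
  constraint 4 holds since a + b = 4.
  constraint 5 holds since e + c = 5.
The rest check out directly.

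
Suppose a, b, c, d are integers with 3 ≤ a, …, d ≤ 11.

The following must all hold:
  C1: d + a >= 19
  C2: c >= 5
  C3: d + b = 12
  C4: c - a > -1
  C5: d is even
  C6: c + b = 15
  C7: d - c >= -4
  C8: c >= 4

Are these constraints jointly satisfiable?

Satisfiable

The assignment a = 11, b = 4, c = 11, d = 8 works:
  constraint 1 holds since d + a = 19.
  constraint 3 holds since d + b = 12.
The rest check out directly.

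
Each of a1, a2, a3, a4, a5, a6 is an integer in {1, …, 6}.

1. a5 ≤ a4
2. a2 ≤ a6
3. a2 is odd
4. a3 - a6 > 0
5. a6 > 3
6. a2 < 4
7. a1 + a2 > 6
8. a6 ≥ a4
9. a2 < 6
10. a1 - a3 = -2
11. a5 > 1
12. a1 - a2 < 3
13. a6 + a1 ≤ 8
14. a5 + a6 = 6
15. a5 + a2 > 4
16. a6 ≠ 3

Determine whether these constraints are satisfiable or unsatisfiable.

Try a1 = 4, a2 = 3, a3 = 6, a4 = 2, a5 = 2, a6 = 4.
Check constraint 4: a3 - a6 = 2; constraint 7: a1 + a2 = 7. The remaining constraints are straightforward to verify.

Satisfiable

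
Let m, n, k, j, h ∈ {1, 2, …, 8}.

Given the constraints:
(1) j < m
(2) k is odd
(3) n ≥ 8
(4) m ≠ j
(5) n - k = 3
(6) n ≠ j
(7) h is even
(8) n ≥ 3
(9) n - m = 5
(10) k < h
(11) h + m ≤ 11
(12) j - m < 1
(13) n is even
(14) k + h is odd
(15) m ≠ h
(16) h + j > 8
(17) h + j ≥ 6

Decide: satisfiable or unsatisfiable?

Setting (m, n, k, j, h) = (3, 8, 5, 1, 8) satisfies everything: constraint 5: n - k = 3; constraint 9: n - m = 5; constraint 11: h + m = 11, and the others follow.

Satisfiable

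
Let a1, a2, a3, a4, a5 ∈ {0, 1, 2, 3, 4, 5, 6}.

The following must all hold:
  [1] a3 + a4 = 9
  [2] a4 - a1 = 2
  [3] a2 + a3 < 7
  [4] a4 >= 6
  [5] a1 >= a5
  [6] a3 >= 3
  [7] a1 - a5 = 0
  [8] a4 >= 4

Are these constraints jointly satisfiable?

The assignment a1 = 4, a2 = 2, a3 = 3, a4 = 6, a5 = 4 works:
  constraint 1 holds since a3 + a4 = 9.
  constraint 2 holds since a4 - a1 = 2.
  constraint 3 holds since a2 + a3 = 5.
The rest check out directly.

Satisfiable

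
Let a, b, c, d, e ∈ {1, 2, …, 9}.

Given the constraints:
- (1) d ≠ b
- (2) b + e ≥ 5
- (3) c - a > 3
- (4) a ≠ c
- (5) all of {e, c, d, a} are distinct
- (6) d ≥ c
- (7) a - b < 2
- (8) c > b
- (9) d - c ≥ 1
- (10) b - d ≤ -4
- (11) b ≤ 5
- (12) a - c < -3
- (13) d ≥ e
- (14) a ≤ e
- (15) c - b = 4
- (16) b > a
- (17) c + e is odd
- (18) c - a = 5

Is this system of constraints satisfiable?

One satisfying assignment is a = 1, b = 2, c = 6, d = 8, e = 3.
For the less obvious constraints — constraint 2: b + e = 5; constraint 3: c - a = 5 — and the others hold by inspection.

Satisfiable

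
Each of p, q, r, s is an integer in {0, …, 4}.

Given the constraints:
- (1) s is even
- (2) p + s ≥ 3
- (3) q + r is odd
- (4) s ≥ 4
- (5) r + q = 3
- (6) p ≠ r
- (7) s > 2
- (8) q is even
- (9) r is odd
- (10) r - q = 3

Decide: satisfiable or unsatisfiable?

Satisfiable

One satisfying assignment is p = 1, q = 0, r = 3, s = 4.
For the less obvious constraints — constraint 2: p + s = 5; constraint 5: r + q = 3; constraint 10: r - q = 3 — and the others hold by inspection.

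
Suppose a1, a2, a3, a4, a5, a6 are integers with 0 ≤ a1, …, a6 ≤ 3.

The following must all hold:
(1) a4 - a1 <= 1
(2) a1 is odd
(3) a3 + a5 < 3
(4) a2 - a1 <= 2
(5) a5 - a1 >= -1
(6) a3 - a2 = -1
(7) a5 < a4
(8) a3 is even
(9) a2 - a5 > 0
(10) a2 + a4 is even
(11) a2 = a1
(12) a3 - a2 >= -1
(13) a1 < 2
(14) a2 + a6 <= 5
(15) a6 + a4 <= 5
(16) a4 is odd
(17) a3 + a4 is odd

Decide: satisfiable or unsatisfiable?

Try a1 = 1, a2 = 1, a3 = 0, a4 = 1, a5 = 0, a6 = 1.
Check constraint 1: a4 - a1 = 0; constraint 3: a3 + a5 = 0; constraint 4: a2 - a1 = 0. The remaining constraints are straightforward to verify.

Satisfiable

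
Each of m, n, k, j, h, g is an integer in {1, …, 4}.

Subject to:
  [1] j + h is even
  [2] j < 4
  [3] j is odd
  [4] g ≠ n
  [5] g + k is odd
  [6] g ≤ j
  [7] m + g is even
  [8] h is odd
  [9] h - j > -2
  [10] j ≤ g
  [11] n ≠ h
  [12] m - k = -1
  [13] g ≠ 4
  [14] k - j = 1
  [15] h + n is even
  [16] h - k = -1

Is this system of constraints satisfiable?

Satisfiable

Setting (m, n, k, j, h, g) = (1, 3, 2, 1, 1, 1) satisfies everything: constraint 9: h - j = 0; constraint 12: m - k = -1; constraint 14: k - j = 1, and the others follow.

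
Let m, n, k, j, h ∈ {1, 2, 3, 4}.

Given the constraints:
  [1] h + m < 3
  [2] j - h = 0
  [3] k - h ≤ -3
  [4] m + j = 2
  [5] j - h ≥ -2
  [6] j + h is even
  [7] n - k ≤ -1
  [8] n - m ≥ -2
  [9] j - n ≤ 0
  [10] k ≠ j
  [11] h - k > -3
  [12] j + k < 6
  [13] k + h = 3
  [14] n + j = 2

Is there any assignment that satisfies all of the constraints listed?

Constraints 3, 5, 7, and 9 give k − n ≥ 1, n − j ≥ 0, j − h ≥ -2, h − k ≥ 3.
Adding all 4 inequalities: the left sides telescope to 0, and the right sides sum to 1 + 0 + (-2) + 3 = 2. So 0 ≥ 2, which is false.

Unsatisfiable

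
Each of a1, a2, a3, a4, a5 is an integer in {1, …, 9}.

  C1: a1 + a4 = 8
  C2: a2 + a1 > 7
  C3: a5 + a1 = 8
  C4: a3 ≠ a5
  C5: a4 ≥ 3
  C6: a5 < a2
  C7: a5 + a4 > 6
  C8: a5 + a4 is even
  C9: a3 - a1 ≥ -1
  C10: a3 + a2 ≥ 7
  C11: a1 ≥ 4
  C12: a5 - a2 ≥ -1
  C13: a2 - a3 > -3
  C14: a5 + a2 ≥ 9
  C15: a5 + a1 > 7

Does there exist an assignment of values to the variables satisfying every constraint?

Satisfiable

Try a1 = 4, a2 = 5, a3 = 5, a4 = 4, a5 = 4.
Check constraint 1: a1 + a4 = 8; constraint 2: a2 + a1 = 9; constraint 3: a5 + a1 = 8. The remaining constraints are straightforward to verify.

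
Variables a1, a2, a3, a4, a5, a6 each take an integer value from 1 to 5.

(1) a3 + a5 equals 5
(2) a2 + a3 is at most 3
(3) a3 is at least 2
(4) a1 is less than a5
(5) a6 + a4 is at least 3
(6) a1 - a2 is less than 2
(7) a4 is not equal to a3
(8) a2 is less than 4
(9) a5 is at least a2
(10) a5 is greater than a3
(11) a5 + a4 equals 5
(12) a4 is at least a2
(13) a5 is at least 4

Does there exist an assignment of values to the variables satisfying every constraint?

From constraint 3: a3 ≥ 2. From constraint 13: a5 ≥ 4. Hence a3 + a5 ≥ 6. But constraint 1 requires a3 + a5 = 5, and 5 < 6. Contradiction.

Unsatisfiable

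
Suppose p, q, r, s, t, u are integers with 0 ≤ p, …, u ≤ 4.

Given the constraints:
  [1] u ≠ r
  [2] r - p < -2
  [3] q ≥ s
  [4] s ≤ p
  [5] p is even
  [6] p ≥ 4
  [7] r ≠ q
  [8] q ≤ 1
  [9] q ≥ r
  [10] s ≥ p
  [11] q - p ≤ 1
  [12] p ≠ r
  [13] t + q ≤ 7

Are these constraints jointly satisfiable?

From constraints 6 and 10: s ≥ p and p ≥ 4, so s ≥ 4. From constraints 3 and 8: s ≤ q and q ≤ 1, so s ≤ 1. But 1 < 4, so no value of s works.

Unsatisfiable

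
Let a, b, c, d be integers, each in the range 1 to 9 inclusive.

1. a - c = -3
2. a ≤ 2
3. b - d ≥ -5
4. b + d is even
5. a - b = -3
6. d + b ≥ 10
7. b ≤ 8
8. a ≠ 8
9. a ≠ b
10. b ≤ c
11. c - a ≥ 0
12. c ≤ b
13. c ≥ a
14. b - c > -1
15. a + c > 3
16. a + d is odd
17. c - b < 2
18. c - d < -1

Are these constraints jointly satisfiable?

Satisfiable

Setting (a, b, c, d) = (1, 4, 4, 6) satisfies everything: constraint 1: a - c = -3; constraint 3: b - d = -2, and the others follow.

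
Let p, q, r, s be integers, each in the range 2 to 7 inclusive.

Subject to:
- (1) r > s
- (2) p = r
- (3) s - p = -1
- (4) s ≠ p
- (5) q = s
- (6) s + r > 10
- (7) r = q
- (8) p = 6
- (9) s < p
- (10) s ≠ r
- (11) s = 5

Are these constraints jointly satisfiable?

Unsatisfiable

Constraint 8 fixes p = 6 and constraint 11 fixes s = 5. Constraints 2, 5, and 7 give p = r = q = s, so p = s. But 6 ≠ 5 — contradiction.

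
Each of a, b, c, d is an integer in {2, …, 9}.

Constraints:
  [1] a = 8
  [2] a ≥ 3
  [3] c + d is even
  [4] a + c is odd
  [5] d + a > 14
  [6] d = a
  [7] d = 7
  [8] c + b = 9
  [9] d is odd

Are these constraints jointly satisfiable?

Unsatisfiable

Constraint 7 fixes d = 7 and constraint 1 fixes a = 8, but constraint 6 requires d = a. Since 7 ≠ 8, contradiction.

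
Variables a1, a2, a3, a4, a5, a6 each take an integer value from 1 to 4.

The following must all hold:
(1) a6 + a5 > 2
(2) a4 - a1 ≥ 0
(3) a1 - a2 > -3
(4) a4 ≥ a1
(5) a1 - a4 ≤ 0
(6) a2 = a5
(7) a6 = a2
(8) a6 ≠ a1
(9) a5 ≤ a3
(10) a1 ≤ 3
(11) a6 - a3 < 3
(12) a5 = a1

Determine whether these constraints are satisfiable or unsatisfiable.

From constraints 6, 7, and 12, a6 = a2 = a5 = a1, so a6 = a1. But constraint 8 says a6 ≠ a1. Contradiction.

Unsatisfiable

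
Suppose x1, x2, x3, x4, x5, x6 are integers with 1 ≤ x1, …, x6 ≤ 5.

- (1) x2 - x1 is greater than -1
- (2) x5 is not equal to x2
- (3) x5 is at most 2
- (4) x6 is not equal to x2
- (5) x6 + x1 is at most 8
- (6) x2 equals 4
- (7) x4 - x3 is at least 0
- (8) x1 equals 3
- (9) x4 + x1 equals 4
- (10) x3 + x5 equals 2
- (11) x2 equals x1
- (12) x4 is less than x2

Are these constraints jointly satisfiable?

Unsatisfiable

Constraint 6 fixes x2 = 4 and constraint 8 fixes x1 = 3, but constraint 11 requires x2 = x1. Since 4 ≠ 3, contradiction.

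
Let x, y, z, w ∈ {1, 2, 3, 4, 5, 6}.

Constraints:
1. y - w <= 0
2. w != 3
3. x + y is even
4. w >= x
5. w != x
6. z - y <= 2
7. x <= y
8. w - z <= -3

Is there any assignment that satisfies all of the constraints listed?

Constraints 1, 6, and 8 give z − w ≥ 3, w − y ≥ 0, y − z ≥ -2.
Adding all 3 inequalities: the left sides telescope to 0, and the right sides sum to 3 + 0 + (-2) = 1. So 0 ≥ 1, which is false.

Unsatisfiable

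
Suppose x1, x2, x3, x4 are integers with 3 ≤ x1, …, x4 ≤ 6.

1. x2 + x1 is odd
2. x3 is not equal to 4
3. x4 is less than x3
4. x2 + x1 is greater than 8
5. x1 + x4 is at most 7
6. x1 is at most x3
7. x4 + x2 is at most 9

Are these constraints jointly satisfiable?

Satisfiable

Setting (x1, x2, x3, x4) = (3, 6, 6, 3) satisfies everything: constraint 4: x2 + x1 = 9; constraint 5: x1 + x4 = 6; constraint 7: x4 + x2 = 9, and the others follow.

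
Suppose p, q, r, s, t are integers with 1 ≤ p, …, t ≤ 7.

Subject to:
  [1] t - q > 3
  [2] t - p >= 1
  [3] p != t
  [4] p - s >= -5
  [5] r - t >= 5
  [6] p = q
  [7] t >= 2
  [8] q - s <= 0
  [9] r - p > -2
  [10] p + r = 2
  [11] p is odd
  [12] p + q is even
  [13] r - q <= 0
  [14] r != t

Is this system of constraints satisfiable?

Constraints 2, 4, 5, 8, and 13 give t − p ≥ 1, p − s ≥ -5, s − q ≥ 0, q − r ≥ 0, r − t ≥ 5.
Adding all 5 inequalities: the left sides telescope to 0, and the right sides sum to 1 + (-5) + 0 + 0 + 5 = 1. So 0 ≥ 1, which is false.

Unsatisfiable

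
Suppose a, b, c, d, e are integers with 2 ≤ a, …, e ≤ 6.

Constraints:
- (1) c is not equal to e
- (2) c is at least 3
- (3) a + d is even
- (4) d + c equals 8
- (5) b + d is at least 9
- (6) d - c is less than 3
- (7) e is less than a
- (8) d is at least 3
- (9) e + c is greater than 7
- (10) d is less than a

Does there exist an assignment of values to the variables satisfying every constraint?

Satisfiable

Take a = 6, b = 6, c = 4, d = 4, e = 5. Then constraint 4: d + c = 8; constraint 5: b + d = 10; constraint 6: d - c = 0, and every other listed constraint is also met.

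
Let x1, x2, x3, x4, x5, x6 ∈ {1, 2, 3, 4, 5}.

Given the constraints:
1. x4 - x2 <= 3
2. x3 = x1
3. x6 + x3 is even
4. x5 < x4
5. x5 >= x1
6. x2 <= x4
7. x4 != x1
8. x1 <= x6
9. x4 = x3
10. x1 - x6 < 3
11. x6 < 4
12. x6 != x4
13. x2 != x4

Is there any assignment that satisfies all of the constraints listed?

From constraints 2 and 9, x4 = x3 = x1, so x4 = x1. But constraint 7 says x4 ≠ x1. Contradiction.

Unsatisfiable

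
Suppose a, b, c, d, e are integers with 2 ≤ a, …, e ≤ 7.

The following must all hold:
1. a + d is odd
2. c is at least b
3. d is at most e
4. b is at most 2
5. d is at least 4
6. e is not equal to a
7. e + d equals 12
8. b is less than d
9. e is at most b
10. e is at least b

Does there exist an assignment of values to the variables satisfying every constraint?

From constraints 3 and 5: e ≥ d and d ≥ 4, so e ≥ 4. From constraints 4 and 9: e ≤ b and b ≤ 2, so e ≤ 2. But 2 < 4, so no value of e works.

Unsatisfiable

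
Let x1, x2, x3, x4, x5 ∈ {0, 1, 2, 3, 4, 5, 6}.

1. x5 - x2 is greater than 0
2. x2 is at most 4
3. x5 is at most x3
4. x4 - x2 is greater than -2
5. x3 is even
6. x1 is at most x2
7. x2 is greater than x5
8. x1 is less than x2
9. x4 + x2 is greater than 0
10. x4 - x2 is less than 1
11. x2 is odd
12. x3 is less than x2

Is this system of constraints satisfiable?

Unsatisfiable

Constraints 1, 3, and 12 give x5 ≤ x3, x3 < x2, x2 < x5. Chaining: x5 ≤ x3 < x2 < x5, which forces x5 < x5 — impossible.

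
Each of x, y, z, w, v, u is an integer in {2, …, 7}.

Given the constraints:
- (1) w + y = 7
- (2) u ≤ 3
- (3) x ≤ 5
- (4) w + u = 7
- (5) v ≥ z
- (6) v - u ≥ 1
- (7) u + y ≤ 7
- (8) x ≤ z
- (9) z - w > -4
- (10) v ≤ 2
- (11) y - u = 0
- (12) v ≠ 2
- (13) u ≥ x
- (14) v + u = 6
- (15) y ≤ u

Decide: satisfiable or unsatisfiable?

From constraint 10: v ≤ 2. From constraint 2: u ≤ 3. Hence v + u ≤ 5. But constraint 14 requires v + u = 6, and 6 > 5. Contradiction.

Unsatisfiable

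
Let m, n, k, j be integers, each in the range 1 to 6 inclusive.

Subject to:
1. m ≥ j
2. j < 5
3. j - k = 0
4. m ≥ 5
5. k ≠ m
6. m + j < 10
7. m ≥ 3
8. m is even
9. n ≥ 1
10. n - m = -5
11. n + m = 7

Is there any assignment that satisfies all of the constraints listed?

Try m = 6, n = 1, k = 3, j = 3.
Check constraint 3: j - k = 0; constraint 6: m + j = 9; constraint 10: n - m = -5. The remaining constraints are straightforward to verify.

Satisfiable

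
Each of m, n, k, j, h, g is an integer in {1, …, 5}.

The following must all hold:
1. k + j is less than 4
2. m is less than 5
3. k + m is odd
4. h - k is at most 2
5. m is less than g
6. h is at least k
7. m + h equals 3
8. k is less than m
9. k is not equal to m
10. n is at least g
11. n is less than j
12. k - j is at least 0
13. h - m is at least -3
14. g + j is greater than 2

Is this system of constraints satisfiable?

Constraints 5, 8, 10, 11, and 12 give m < g, g ≤ n, n < j, j ≤ k, k < m. Chaining: m < g ≤ n < j ≤ k < m, which forces m < m — impossible.

Unsatisfiable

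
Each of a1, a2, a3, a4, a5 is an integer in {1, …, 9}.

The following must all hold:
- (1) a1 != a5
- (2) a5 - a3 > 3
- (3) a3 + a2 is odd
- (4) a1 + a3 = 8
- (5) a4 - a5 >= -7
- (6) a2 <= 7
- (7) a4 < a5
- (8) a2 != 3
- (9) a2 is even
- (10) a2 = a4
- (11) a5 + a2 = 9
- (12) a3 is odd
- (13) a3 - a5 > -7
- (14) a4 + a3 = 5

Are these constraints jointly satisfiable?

Take a1 = 5, a2 = 2, a3 = 3, a4 = 2, a5 = 7. Then constraint 2: a5 - a3 = 4; constraint 4: a1 + a3 = 8, and every other listed constraint is also met.

Satisfiable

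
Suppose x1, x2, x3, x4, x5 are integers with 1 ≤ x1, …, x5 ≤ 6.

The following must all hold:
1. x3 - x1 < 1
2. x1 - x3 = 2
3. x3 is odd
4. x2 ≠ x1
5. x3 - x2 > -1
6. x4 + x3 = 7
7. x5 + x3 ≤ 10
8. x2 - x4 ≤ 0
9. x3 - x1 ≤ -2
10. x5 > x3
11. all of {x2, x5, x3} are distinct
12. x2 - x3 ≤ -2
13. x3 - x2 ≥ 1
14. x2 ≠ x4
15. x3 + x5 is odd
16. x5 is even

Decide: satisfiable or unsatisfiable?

Satisfiable

The assignment x1 = 5, x2 = 1, x3 = 3, x4 = 4, x5 = 4 works:
  constraint 1 holds since x3 - x1 = -2.
  constraint 2 holds since x1 - x3 = 2.
  constraint 5 holds since x3 - x2 = 2.
The rest check out directly.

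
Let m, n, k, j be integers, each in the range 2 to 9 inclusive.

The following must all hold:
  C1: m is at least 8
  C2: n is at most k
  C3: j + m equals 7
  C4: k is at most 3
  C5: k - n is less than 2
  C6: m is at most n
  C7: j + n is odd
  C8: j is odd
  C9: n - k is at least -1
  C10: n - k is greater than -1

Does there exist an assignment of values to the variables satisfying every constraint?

Unsatisfiable

From constraints 1 and 6: n ≥ m and m ≥ 8, so n ≥ 8. From constraints 2 and 4: n ≤ k and k ≤ 3, so n ≤ 3. But 3 < 8, so no value of n works.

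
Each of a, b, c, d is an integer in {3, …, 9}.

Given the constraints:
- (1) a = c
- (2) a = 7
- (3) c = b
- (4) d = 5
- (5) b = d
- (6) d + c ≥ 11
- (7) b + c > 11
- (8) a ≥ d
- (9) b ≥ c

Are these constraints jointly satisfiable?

Unsatisfiable

Constraint 2 fixes a = 7 and constraint 4 fixes d = 5. Constraints 1, 3, and 5 give a = c = b = d, so a = d. But 7 ≠ 5 — contradiction.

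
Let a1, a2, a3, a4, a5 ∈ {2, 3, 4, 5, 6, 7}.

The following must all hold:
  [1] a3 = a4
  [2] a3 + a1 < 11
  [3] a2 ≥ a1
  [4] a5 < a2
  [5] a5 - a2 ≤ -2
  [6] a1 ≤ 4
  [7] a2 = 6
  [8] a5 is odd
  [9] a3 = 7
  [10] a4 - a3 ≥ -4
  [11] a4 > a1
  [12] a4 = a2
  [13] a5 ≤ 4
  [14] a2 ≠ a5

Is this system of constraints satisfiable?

Constraint 9 fixes a3 = 7 and constraint 7 fixes a2 = 6. Constraints 1 and 12 give a3 = a4 = a2, so a3 = a2. But 7 ≠ 6 — contradiction.

Unsatisfiable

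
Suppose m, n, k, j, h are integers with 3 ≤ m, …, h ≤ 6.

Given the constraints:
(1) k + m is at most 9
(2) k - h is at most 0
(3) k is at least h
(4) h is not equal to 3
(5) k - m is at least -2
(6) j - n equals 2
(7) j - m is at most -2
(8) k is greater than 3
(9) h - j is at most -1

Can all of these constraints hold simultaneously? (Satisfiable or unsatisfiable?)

Constraints 2, 5, 7, and 9 give m − j ≥ 2, j − h ≥ 1, h − k ≥ 0, k − m ≥ -2.
Adding all 4 inequalities: the left sides telescope to 0, and the right sides sum to 2 + 1 + 0 + (-2) = 1. So 0 ≥ 1, which is false.

Unsatisfiable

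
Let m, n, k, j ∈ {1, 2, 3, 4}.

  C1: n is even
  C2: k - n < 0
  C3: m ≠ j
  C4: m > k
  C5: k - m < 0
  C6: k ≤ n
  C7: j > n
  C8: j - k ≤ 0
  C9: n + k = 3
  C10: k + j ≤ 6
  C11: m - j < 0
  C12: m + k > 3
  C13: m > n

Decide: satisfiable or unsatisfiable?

Unsatisfiable

Constraints 2, 8, 11, and 13 give k < n, n < m, m < j, j ≤ k. Chaining: k < n < m < j ≤ k, which forces k < k — impossible.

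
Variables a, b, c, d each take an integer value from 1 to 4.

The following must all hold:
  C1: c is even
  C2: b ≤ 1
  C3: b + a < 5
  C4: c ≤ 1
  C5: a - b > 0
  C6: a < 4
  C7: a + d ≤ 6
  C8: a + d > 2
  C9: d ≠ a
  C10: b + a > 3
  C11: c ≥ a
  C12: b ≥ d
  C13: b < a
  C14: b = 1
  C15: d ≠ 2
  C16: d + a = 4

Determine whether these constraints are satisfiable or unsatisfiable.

Unsatisfiable

From constraints 2 and 12: d ≤ b ≤ 1. From constraints 4 and 11: a ≤ c ≤ 1. Hence d + a ≤ 2. But constraint 16 requires d + a = 4, and 4 > 2. Contradiction.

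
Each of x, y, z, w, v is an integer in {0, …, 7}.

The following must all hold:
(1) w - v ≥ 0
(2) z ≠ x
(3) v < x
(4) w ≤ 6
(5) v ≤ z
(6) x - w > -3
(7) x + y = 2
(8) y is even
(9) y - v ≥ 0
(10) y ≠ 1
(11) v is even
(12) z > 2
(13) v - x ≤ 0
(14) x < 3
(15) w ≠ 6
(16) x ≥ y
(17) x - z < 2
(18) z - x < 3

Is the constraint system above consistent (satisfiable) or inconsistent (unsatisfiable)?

Take x = 2, y = 0, z = 3, w = 3, v = 0. Then constraint 1: w - v = 3; constraint 6: x - w = -1, and every other listed constraint is also met.

Satisfiable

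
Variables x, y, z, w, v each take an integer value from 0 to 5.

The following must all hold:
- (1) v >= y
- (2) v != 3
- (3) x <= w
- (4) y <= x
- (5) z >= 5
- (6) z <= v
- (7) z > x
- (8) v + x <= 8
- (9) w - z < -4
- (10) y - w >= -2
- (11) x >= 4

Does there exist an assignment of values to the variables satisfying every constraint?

Unsatisfiable

From constraints 5 and 6: v ≥ z ≥ 5. From constraint 11: x ≥ 4. Hence v + x ≥ 9. But constraint 8 requires v + x ≤ 8, and 8 < 9. Contradiction.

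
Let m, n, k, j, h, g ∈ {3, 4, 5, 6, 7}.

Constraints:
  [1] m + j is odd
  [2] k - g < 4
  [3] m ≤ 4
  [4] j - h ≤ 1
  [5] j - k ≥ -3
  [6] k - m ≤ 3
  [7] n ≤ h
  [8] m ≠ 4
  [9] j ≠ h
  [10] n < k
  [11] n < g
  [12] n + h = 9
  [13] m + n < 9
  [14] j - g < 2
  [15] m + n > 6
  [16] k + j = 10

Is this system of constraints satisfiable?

Try m = 3, n = 4, k = 6, j = 4, h = 5, g = 5.
Check constraint 2: k - g = 1; constraint 4: j - h = -1; constraint 5: j - k = -2. The remaining constraints are straightforward to verify.

Satisfiable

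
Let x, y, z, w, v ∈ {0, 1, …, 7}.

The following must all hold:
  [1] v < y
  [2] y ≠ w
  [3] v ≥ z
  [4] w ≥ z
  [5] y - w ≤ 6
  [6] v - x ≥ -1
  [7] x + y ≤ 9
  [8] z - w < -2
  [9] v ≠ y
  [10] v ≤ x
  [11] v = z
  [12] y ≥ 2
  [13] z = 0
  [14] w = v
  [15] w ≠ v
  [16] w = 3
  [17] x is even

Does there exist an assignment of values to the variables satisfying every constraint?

Unsatisfiable

Constraint 16 fixes w = 3 and constraint 13 fixes z = 0. Constraints 11 and 14 give w = v = z, so w = z. But 3 ≠ 0 — contradiction.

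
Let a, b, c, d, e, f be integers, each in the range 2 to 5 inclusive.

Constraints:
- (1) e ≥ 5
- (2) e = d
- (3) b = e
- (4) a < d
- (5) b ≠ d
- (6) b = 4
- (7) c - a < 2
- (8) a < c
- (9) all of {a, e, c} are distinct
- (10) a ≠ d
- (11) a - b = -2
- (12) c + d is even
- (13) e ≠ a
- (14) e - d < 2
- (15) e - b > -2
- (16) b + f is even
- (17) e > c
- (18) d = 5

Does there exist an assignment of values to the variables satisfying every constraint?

Constraint 6 fixes b = 4 and constraint 18 fixes d = 5. Constraints 2 and 3 give b = e = d, so b = d. But 4 ≠ 5 — contradiction.

Unsatisfiable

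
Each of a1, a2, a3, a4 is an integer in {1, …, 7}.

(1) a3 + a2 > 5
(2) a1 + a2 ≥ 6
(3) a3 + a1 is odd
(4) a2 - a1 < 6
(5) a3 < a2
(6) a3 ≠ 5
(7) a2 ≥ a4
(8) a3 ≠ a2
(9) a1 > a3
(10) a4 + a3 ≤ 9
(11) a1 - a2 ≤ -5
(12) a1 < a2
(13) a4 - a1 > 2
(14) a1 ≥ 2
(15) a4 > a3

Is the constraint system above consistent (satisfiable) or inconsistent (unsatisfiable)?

Setting (a1, a2, a3, a4) = (2, 7, 1, 6) satisfies everything: constraint 1: a3 + a2 = 8; constraint 2: a1 + a2 = 9; constraint 4: a2 - a1 = 5, and the others follow.

Satisfiable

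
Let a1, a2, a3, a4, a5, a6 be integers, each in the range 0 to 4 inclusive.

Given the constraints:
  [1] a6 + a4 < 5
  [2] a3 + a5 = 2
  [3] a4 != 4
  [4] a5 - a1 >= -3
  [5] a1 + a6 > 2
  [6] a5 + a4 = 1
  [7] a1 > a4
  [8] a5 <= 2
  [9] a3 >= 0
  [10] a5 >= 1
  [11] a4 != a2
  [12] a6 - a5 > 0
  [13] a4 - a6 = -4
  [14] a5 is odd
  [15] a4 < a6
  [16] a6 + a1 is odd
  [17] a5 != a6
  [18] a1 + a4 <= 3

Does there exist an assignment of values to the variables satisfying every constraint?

Satisfiable

Setting (a1, a2, a3, a4, a5, a6) = (1, 1, 1, 0, 1, 4) satisfies everything: constraint 1: a6 + a4 = 4; constraint 2: a3 + a5 = 2, and the others follow.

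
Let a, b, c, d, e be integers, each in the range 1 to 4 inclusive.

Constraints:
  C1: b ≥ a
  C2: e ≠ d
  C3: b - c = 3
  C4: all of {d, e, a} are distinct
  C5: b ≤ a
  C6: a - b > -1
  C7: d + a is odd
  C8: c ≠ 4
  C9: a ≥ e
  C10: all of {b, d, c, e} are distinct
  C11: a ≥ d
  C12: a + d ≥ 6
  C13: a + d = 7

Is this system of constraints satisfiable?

Satisfiable

Setting (a, b, c, d, e) = (4, 4, 1, 3, 2) satisfies everything: constraint 3: b - c = 3; constraint 6: a - b = 0, and the others follow.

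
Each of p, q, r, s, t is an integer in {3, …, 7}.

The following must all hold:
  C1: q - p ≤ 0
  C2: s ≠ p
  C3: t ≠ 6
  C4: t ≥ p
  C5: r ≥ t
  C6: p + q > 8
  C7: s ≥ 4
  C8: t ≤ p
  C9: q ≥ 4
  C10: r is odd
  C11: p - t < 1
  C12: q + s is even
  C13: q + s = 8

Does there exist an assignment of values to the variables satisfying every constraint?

Satisfiable

One satisfying assignment is p = 7, q = 4, r = 7, s = 4, t = 7.
For the less obvious constraints — constraint 1: q - p = -3; constraint 6: p + q = 11 — and the others hold by inspection.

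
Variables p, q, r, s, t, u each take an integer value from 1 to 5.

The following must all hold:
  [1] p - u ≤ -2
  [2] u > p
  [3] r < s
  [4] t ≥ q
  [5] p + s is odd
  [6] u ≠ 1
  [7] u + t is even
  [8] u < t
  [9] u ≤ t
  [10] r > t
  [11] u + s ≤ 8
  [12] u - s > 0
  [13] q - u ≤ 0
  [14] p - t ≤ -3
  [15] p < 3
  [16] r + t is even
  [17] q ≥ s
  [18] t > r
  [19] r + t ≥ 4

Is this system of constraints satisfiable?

Unsatisfiable

Constraints 3, 8, 10, 13, and 17 give u < t, t < r, r < s, s ≤ q, q ≤ u. Chaining: u < t < r < s ≤ q ≤ u, which forces u < u — impossible.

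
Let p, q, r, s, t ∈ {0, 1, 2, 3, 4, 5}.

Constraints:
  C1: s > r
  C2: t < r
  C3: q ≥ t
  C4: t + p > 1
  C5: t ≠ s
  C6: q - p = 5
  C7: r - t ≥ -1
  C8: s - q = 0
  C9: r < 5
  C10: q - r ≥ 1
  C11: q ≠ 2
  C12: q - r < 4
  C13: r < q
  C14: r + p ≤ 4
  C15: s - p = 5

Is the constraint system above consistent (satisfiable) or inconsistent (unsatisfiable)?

Satisfiable

The assignment p = 0, q = 5, r = 4, s = 5, t = 3 works:
  constraint 4 holds since t + p = 3.
  constraint 6 holds since q - p = 5.
  constraint 7 holds since r - t = 1.
The rest check out directly.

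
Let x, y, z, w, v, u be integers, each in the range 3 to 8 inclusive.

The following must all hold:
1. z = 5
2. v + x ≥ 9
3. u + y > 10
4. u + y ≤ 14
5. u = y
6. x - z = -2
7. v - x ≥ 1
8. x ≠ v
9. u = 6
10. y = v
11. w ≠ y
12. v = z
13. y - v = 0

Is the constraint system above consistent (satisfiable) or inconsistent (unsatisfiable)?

Constraint 9 fixes u = 6 and constraint 1 fixes z = 5. Constraints 5, 10, and 12 give u = y = v = z, so u = z. But 6 ≠ 5 — contradiction.

Unsatisfiable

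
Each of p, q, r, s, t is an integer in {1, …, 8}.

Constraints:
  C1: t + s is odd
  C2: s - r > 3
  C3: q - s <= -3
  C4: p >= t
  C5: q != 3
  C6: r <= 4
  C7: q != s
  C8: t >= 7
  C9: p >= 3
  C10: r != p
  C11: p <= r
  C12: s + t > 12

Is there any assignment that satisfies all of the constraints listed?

Unsatisfiable

From constraints 4 and 8: p ≥ t and t ≥ 7, so p ≥ 7. From constraints 6 and 11: p ≤ r and r ≤ 4, so p ≤ 4. But 4 < 7, so no value of p works.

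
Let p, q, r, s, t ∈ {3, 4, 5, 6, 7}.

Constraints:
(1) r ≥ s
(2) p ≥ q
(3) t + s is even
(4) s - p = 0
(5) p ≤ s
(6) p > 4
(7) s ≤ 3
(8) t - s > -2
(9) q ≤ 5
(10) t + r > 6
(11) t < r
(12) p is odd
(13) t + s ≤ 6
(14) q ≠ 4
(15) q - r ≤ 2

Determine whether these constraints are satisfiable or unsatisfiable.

From constraint 6: p ≥ 5. From constraints 5 and 7: p ≤ s and s ≤ 3, so p ≤ 3. But 3 < 5, so no value of p works.

Unsatisfiable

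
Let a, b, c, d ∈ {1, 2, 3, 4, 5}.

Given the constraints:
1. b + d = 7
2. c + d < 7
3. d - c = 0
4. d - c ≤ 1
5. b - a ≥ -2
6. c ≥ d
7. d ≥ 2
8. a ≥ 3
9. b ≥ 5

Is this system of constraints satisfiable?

One satisfying assignment is a = 4, b = 5, c = 2, d = 2.
For the less obvious constraints — constraint 1: b + d = 7; constraint 2: c + d = 4 — and the others hold by inspection.

Satisfiable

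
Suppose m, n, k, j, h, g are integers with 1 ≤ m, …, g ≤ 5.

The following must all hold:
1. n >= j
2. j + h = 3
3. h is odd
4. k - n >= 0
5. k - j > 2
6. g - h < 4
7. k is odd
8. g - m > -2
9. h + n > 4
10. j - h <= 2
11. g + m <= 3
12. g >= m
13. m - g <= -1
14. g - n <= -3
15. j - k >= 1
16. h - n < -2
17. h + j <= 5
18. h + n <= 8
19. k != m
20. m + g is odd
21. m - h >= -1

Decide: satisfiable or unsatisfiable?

Constraints 4, 10, 13, 14, 15, and 21 give m − h ≥ -1, h − j ≥ -2, j − k ≥ 1, k − n ≥ 0, n − g ≥ 3, g − m ≥ 1.
Adding all 6 inequalities: the left sides telescope to 0, and the right sides sum to (-1) + (-2) + 1 + 0 + 3 + 1 = 2. So 0 ≥ 2, which is false.

Unsatisfiable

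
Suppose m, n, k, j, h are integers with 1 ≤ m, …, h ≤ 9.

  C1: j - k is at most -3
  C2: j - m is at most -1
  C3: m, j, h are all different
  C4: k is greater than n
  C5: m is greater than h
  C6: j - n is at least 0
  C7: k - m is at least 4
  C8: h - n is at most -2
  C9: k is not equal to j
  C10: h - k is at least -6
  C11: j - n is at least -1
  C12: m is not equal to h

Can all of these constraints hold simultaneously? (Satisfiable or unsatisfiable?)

Constraints 2, 6, 7, 8, and 10 give n − h ≥ 2, h − k ≥ -6, k − m ≥ 4, m − j ≥ 1, j − n ≥ 0.
Adding all 5 inequalities: the left sides telescope to 0, and the right sides sum to 2 + (-6) + 4 + 1 + 0 = 1. So 0 ≥ 1, which is false.

Unsatisfiable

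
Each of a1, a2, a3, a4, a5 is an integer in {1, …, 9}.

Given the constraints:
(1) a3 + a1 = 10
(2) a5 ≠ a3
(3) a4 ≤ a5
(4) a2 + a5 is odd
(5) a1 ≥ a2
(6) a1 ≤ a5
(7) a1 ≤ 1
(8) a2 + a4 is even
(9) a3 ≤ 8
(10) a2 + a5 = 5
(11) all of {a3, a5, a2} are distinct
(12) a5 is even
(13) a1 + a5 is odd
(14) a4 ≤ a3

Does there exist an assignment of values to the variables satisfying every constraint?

From constraint 9: a3 ≤ 8. From constraint 7: a1 ≤ 1. Hence a3 + a1 ≤ 9. But constraint 1 requires a3 + a1 = 10, and 10 > 9. Contradiction.

Unsatisfiable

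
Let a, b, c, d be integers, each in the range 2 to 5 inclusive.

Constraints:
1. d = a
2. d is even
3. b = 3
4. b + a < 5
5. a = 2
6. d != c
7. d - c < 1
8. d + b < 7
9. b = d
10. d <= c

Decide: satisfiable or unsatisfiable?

Constraint 3 fixes b = 3 and constraint 5 fixes a = 2. Constraints 1 and 9 give b = d = a, so b = a. But 3 ≠ 2 — contradiction.

Unsatisfiable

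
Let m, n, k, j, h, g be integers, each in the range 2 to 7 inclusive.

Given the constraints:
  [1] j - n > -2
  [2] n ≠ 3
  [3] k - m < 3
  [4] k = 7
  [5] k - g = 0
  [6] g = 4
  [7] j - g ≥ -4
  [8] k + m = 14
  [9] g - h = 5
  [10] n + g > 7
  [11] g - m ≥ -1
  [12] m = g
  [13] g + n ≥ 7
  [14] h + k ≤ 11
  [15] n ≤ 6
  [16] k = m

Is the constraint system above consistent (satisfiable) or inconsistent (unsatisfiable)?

Unsatisfiable

Constraint 4 fixes k = 7 and constraint 6 fixes g = 4. Constraints 12 and 16 give k = m = g, so k = g. But 7 ≠ 4 — contradiction.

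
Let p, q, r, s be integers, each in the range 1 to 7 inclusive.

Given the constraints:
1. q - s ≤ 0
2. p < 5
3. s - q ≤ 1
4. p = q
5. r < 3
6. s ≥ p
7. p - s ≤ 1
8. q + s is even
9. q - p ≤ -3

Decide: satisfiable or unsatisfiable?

Constraints 3, 7, and 9 give p − q ≥ 3, q − s ≥ -1, s − p ≥ -1.
Adding all 3 inequalities: the left sides telescope to 0, and the right sides sum to 3 + (-1) + (-1) = 1. So 0 ≥ 1, which is false.

Unsatisfiable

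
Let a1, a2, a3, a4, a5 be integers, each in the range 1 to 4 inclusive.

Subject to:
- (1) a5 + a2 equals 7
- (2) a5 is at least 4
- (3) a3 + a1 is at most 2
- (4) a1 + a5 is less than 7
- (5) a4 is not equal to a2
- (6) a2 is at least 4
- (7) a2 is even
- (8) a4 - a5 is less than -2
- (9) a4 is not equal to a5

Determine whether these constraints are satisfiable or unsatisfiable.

From constraint 2: a5 ≥ 4. From constraint 6: a2 ≥ 4. Hence a5 + a2 ≥ 8. But constraint 1 requires a5 + a2 = 7, and 7 < 8. Contradiction.

Unsatisfiable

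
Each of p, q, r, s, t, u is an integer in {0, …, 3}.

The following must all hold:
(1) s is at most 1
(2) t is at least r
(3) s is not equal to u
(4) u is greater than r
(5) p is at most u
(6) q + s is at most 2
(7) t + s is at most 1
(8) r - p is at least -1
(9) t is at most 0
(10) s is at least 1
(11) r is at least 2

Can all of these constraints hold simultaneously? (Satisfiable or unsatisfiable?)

Unsatisfiable

From constraints 2 and 11: t ≥ r ≥ 2. From constraint 10: s ≥ 1. Hence t + s ≥ 3. But constraint 7 requires t + s ≤ 1, and 1 < 3. Contradiction.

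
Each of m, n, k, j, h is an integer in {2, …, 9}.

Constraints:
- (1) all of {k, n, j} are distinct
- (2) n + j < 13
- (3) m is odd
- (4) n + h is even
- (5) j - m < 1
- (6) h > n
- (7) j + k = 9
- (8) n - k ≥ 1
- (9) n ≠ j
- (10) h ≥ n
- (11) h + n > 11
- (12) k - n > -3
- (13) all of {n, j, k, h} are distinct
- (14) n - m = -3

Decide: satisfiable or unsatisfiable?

Satisfiable

Setting (m, n, k, j, h) = (7, 4, 2, 7, 8) satisfies everything: constraint 2: n + j = 11; constraint 5: j - m = 0, and the others follow.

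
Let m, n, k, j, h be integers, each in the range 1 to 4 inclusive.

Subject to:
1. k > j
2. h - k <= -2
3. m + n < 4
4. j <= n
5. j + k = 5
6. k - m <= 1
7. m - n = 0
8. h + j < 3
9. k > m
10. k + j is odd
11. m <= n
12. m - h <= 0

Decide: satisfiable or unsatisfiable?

Constraints 2, 6, and 12 give k − h ≥ 2, h − m ≥ 0, m − k ≥ -1.
Adding all 3 inequalities: the left sides telescope to 0, and the right sides sum to 2 + 0 + (-1) = 1. So 0 ≥ 1, which is false.

Unsatisfiable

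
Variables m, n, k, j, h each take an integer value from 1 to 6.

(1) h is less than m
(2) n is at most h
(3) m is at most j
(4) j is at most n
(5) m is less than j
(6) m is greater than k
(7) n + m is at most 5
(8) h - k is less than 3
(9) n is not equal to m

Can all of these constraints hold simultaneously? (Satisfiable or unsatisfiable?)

Unsatisfiable

Constraints 1, 2, 4, and 5 give m < j, j ≤ n, n ≤ h, h < m. Chaining: m < j ≤ n ≤ h < m, which forces m < m — impossible.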